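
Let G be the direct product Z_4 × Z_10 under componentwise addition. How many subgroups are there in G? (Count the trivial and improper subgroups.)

16

|G| = 40, so by Lagrange every subgroup order divides 40. Divisors: 1, 2, 4, 5, 8, 10, 20, 40.
Subgroups by order — order 1: 1; order 2: 3; order 4: 3; order 5: 1; order 8: 1; order 10: 3; order 20: 3; order 40: 1.
Total: 1 + 3 + 3 + 1 + 1 + 3 + 3 + 1 = 16.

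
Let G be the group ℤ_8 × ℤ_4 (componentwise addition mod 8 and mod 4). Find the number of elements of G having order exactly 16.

An element (a,b) has order lcm(ord(a), ord(b)); count pairs with lcm equal to 16.
Enumerating gives 0 such elements.

0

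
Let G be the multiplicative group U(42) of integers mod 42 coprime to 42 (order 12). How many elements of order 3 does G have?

The elements of order 3 are: 25, 37.
That's 2.

2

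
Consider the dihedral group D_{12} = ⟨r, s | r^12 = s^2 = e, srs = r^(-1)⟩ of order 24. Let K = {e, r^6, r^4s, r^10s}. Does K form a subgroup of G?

|K| = 4 divides |G| = 24, consistent with Lagrange.
K contains the identity, every element's inverse is in K, and K is closed under ·: it is a subgroup.

Yes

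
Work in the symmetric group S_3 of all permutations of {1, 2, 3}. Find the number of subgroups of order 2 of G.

3

|G| = 6 and 2 | 6, so subgroups of order 2 are possible by Lagrange.
The subgroups of order 2 are: {e, (1 2)}; {e, (1 3)}; {e, (2 3)}.
So G has 3 subgroups of order 2.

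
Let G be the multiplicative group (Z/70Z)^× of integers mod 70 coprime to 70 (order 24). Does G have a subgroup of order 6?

Yes

6 | 24. A subgroup of order 6 is {1, 11, 19, 51, 59, 69}.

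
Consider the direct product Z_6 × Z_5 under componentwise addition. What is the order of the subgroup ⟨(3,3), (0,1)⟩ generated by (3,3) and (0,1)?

10

|⟨(3,3)⟩| = 10 and |⟨(0,1)⟩| = 5, so |H| is a multiple of lcm(10, 5) = 10 and divides |G| = 30.
Closing under the operation: H = {(0,0), (0,1), (0,2), (0,3), (0,4), (3,0), (3,1), (3,2), (3,3), (3,4)}, so |H| = 10.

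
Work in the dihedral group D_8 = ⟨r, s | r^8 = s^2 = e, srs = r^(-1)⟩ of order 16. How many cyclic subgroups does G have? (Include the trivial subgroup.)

12

Each element a generates a cyclic subgroup ⟨a⟩; distinct elements may generate the same one (a cyclic group of order d has φ(d) generators).
Cyclic subgroups by order — order 1: 1; order 2: 9; order 4: 1; order 8: 1.
Total: 12.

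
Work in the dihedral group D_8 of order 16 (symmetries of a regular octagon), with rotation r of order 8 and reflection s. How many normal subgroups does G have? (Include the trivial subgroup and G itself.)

7

G has 19 subgroups. Checking conjugation-invariance by order — order 1: 1/1 normal; order 2: 1/9 normal; order 4: 1/5 normal; order 8: 3/3 normal; order 16: 1/1 normal.
Total normal subgroups: 7.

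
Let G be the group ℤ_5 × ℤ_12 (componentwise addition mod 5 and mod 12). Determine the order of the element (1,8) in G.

The order of (1,8) in Z_5 × Z_12 is lcm(ord(1) in Z_5, ord(8) in Z_12).
ord(1) = 5 and ord(8) = 3, so |⟨(1,8)⟩| = lcm(5, 3) = 15.

15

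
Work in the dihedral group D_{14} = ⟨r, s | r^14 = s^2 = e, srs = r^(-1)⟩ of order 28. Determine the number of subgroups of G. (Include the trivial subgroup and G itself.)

|G| = 28, so by Lagrange every subgroup order divides 28. Divisors: 1, 2, 4, 7, 14, 28.
Subgroups by order — order 1: 1; order 2: 15; order 4: 7; order 7: 1; order 14: 3; order 28: 1.
Total: 1 + 15 + 7 + 1 + 3 + 1 = 28.

28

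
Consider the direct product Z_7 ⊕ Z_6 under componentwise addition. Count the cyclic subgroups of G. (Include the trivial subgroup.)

A cyclic subgroup of order d is generated by each of its φ(d) elements of order d, so the cyclic subgroups of order d number (#elements of order d)/φ(d).
Cyclic subgroups by order — order 1: 1; order 2: 1; order 3: 1; order 6: 1; order 7: 1; order 14: 1; order 21: 1; order 42: 1.
Total: 8.

8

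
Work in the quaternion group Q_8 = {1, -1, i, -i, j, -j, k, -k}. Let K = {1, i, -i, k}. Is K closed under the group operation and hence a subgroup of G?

No

k ∈ K but its inverse -k ∉ K, so K is not a subgroup.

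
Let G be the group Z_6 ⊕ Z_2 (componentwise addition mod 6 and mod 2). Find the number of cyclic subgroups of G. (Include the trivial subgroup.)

A cyclic subgroup of order d is generated by each of its φ(d) elements of order d, so the cyclic subgroups of order d number (#elements of order d)/φ(d).
Cyclic subgroups by order — order 1: 1; order 2: 3; order 3: 1; order 6: 3.
Total: 8.

8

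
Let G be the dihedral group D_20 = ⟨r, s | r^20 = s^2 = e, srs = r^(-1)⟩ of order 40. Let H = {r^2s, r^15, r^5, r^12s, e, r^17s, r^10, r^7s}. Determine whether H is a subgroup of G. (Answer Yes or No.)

Yes

|H| = 8 divides |G| = 40, consistent with Lagrange.
H contains the identity, every element's inverse is in H, and H is closed under ·: it is a subgroup.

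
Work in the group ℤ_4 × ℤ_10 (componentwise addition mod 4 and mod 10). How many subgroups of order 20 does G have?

|G| = 40 and 20 | 40, so subgroups of order 20 are possible by Lagrange.
The subgroups of order 20 are: {(0,0), (0,1), (0,2), (0,3), (0,4), (0,5), (0,6), (0,7), (0,8), (0,9), (2,0), (2,1), (2,2), (2,3), (2,4), (2,5), (2,6), (2,7), (2,8), (2,9)}; {(0,0), (0,2), (0,4), (0,6), (0,8), (1,0), (1,2), (1,4), (1,6), (1,8), (2,0), (2,2), (2,4), (2,6), (2,8), (3,0), (3,2), (3,4), (3,6), (3,8)}; {(0,0), (0,2), (0,4), (0,6), (0,8), (1,1), (1,3), (1,5), (1,7), (1,9), (2,0), (2,2), (2,4), (2,6), (2,8), (3,1), (3,3), (3,5), (3,7), (3,9)}.
So G has 3 subgroups of order 20.

3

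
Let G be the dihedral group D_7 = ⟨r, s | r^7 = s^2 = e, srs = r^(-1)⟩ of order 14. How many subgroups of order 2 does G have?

|G| = 14 and 2 | 14, so subgroups of order 2 are possible by Lagrange.
The subgroups of order 2 are: {e, r^2s}; {e, r^3s}; {e, r^4s}; {e, r^5s}; … (7 in all).
So G has 7 subgroups of order 2.

7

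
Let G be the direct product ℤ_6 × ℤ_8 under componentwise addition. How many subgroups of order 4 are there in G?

3

|G| = 48 and 4 | 48, so subgroups of order 4 are possible by Lagrange.
The subgroups of order 4 are: {(0,0), (0,2), (0,4), (0,6)}; {(0,0), (0,4), (3,0), (3,4)}; {(0,0), (0,4), (3,2), (3,6)}.
So G has 3 subgroups of order 4.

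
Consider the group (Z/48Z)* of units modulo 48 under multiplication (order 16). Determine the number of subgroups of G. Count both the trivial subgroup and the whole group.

27

|G| = 16, so by Lagrange every subgroup order divides 16. Divisors: 1, 2, 4, 8, 16.
Subgroups by order — order 1: 1; order 2: 7; order 4: 11; order 8: 7; order 16: 1.
Total: 1 + 7 + 11 + 7 + 1 = 27.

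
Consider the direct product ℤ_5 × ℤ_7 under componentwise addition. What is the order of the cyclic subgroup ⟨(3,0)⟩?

The order of (3,0) in Z_5 × Z_7 is lcm(ord(3) in Z_5, ord(0) in Z_7).
ord(3) = 5 and ord(0) = 1, so |⟨(3,0)⟩| = lcm(5, 1) = 5.

5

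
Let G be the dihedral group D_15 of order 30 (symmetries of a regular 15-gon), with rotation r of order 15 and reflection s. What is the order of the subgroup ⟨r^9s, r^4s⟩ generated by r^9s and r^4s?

|⟨r^9s⟩| = 2 and |⟨r^4s⟩| = 2, so |H| is a multiple of lcm(2, 2) = 2 and divides |G| = 30.
Closing under the operation: H = {e, r^5, r^10, r^4s, r^9s, r^14s}, so |H| = 6.

6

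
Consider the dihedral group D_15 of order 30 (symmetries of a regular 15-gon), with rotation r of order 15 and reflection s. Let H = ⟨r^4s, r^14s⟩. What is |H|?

|⟨r^4s⟩| = 2 and |⟨r^14s⟩| = 2, so |H| is a multiple of lcm(2, 2) = 2 and divides |G| = 30.
Closing under the operation: H = {e, r^5, r^10, r^4s, r^9s, r^14s}, so |H| = 6.

6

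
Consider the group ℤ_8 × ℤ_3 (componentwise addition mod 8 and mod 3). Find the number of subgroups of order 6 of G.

|G| = 24 and 6 | 24, so subgroups of order 6 are possible by Lagrange.
The subgroups of order 6 are: {(0,0), (0,1), (0,2), (4,0), (4,1), (4,2)}.
So G has 1 subgroup of order 6.

1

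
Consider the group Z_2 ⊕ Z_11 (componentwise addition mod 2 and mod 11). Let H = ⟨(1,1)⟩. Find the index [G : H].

1

|⟨(1,1)⟩| = 22 and |G| = 22.
By Lagrange, [G : H] = |G|/|H| = 22/22 = 1.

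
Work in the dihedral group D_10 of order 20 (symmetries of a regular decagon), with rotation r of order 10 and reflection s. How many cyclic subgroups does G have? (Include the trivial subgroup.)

Each element a generates a cyclic subgroup ⟨a⟩; distinct elements may generate the same one (a cyclic group of order d has φ(d) generators).
Cyclic subgroups by order — order 1: 1; order 2: 11; order 5: 1; order 10: 1.
Total: 14.

14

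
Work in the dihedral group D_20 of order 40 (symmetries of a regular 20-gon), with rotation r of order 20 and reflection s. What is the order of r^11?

20

Computing powers of r^11: the smallest k with (r^11)^k = e is k = 20.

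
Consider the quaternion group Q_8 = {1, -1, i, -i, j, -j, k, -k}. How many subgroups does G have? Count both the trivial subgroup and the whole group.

|G| = 8, so by Lagrange every subgroup order divides 8. Divisors: 1, 2, 4, 8.
Subgroups by order — order 1: 1; order 2: 1; order 4: 3; order 8: 1.
Total: 1 + 1 + 3 + 1 = 6.

6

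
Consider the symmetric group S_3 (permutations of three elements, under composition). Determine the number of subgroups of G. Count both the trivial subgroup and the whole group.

6

|G| = 6, so by Lagrange every subgroup order divides 6. Divisors: 1, 2, 3, 6.
Subgroups by order — order 1: 1; order 2: 3; order 3: 1; order 6: 1.
Total: 1 + 3 + 1 + 1 = 6.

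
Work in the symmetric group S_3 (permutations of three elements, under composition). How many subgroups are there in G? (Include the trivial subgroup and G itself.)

6

|G| = 6, so by Lagrange every subgroup order divides 6. Divisors: 1, 2, 3, 6.
Subgroups by order — order 1: 1; order 2: 3; order 3: 1; order 6: 1.
Total: 1 + 3 + 1 + 1 = 6.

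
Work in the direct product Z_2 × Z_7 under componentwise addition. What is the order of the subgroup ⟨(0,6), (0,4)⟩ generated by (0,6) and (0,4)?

|⟨(0,6)⟩| = 7 and |⟨(0,4)⟩| = 7, so |H| is a multiple of lcm(7, 7) = 7 and divides |G| = 14.
Closing under the operation: H = {(0,0), (0,1), (0,2), (0,3), (0,4), (0,5), (0,6)}, so |H| = 7.

7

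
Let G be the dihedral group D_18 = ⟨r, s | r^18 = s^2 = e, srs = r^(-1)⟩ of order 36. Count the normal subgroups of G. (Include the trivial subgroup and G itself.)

9

G has 45 subgroups. Checking conjugation-invariance by order — order 1: 1/1 normal; order 2: 1/19 normal; order 3: 1/1 normal; order 4: 0/9 normal; order 6: 1/7 normal; order 9: 1/1 normal; order 12: 0/3 normal; order 18: 3/3 normal; order 36: 1/1 normal.
Total normal subgroups: 9.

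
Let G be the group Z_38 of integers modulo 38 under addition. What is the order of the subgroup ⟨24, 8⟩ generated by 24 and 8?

|⟨24⟩| = 19 and |⟨8⟩| = 19, so |H| is a multiple of lcm(19, 19) = 19 and divides |G| = 38.
Closing under the operation: H = {0, 2, 4, 6, 8, 10, 12, 14, 16, 18, 20, 22, 24, 26, 28, 30, 32, 34, 36}, so |H| = 19.

19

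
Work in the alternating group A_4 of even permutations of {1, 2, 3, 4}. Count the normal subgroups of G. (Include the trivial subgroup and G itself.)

3

G has 10 subgroups. Checking conjugation-invariance by order — order 1: 1/1 normal; order 2: 0/3 normal; order 3: 0/4 normal; order 4: 1/1 normal; order 12: 1/1 normal.
Total normal subgroups: 3.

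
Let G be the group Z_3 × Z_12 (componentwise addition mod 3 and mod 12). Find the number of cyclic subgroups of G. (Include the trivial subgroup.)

Each element a generates a cyclic subgroup ⟨a⟩; distinct elements may generate the same one (a cyclic group of order d has φ(d) generators).
Cyclic subgroups by order — order 1: 1; order 2: 1; order 3: 4; order 4: 1; order 6: 4; order 12: 4.
Total: 15.

15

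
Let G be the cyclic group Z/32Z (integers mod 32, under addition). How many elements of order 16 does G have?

In a cyclic group of order 32, the number of elements of order d (for d | 32) is φ(d).
φ(16) = 8.

8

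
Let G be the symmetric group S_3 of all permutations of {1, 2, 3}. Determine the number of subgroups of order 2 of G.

3

|G| = 6 and 2 | 6, so subgroups of order 2 are possible by Lagrange.
The subgroups of order 2 are: {e, (1 2)}; {e, (1 3)}; {e, (2 3)}.
So G has 3 subgroups of order 2.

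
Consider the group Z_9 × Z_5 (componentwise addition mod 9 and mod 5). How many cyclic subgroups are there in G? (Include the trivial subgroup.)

Group the elements of G by the cyclic subgroup they generate; each cyclic subgroup of order d accounts for φ(d) elements.
Cyclic subgroups by order — order 1: 1; order 3: 1; order 5: 1; order 9: 1; order 15: 1; order 45: 1.
Total: 6.

6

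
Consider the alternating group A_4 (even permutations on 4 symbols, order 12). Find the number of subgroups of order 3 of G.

4

|G| = 12 and 3 | 12, so subgroups of order 3 are possible by Lagrange.
The subgroups of order 3 are: {e, (1 2 3), (1 3 2)}; {e, (1 2 4), (1 4 2)}; {e, (1 3 4), (1 4 3)}; {e, (2 3 4), (2 4 3)}.
So G has 4 subgroups of order 3.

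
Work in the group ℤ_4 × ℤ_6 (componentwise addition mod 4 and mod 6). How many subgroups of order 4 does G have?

|G| = 24 and 4 | 24, so subgroups of order 4 are possible by Lagrange.
The subgroups of order 4 are: {(0,0), (0,3), (2,0), (2,3)}; {(0,0), (1,0), (2,0), (3,0)}; {(0,0), (1,3), (2,0), (3,3)}.
So G has 3 subgroups of order 4.

3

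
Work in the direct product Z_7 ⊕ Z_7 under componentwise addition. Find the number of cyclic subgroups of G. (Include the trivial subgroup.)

9

Group the elements of G by the cyclic subgroup they generate; each cyclic subgroup of order d accounts for φ(d) elements.
Cyclic subgroups by order — order 1: 1; order 7: 8.
Total: 9.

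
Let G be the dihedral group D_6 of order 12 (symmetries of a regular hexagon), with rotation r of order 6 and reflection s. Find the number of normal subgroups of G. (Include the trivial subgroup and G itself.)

7

G has 16 subgroups. Checking conjugation-invariance by order — order 1: 1/1 normal; order 2: 1/7 normal; order 3: 1/1 normal; order 4: 0/3 normal; order 6: 3/3 normal; order 12: 1/1 normal.
Total normal subgroups: 7.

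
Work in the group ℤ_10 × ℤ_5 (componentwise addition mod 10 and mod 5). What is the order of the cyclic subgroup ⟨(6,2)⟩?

The order of (6,2) in Z_10 × Z_5 is lcm(ord(6) in Z_10, ord(2) in Z_5).
ord(6) = 5 and ord(2) = 5, so |⟨(6,2)⟩| = lcm(5, 5) = 5.

5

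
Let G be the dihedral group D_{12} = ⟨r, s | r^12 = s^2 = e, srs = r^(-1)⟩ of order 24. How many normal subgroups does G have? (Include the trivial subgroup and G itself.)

9

G has 34 subgroups. Checking conjugation-invariance by order — order 1: 1/1 normal; order 2: 1/13 normal; order 3: 1/1 normal; order 4: 1/7 normal; order 6: 1/5 normal; order 8: 0/3 normal; order 12: 3/3 normal; order 24: 1/1 normal.
Total normal subgroups: 9.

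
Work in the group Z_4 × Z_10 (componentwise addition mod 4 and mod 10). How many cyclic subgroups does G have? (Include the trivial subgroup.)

A cyclic subgroup of order d is generated by each of its φ(d) elements of order d, so the cyclic subgroups of order d number (#elements of order d)/φ(d).
Cyclic subgroups by order — order 1: 1; order 2: 3; order 4: 2; order 5: 1; order 10: 3; order 20: 2.
Total: 12.

12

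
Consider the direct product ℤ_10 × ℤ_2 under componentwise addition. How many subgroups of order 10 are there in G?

|G| = 20 and 10 | 20, so subgroups of order 10 are possible by Lagrange.
The subgroups of order 10 are: {(0,0), (0,1), (2,0), (2,1), (4,0), (4,1), (6,0), (6,1), (8,0), (8,1)}; {(0,0), (1,0), (2,0), (3,0), (4,0), (5,0), (6,0), (7,0), (8,0), (9,0)}; {(0,0), (1,1), (2,0), (3,1), (4,0), (5,1), (6,0), (7,1), (8,0), (9,1)}.
So G has 3 subgroups of order 10.

3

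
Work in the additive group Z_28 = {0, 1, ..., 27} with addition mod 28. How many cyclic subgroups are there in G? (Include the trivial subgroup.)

6

A cyclic subgroup of order d is generated by each of its φ(d) elements of order d, so the cyclic subgroups of order d number (#elements of order d)/φ(d).
Cyclic subgroups by order — order 1: 1; order 2: 1; order 4: 1; order 7: 1; order 14: 1; order 28: 1.
Total: 6.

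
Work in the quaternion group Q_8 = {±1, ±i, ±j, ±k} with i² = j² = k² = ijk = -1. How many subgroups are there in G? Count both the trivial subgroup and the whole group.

6

|G| = 8, so by Lagrange every subgroup order divides 8. Divisors: 1, 2, 4, 8.
Subgroups by order — order 1: 1; order 2: 1; order 4: 3; order 8: 1.
Total: 1 + 1 + 3 + 1 = 6.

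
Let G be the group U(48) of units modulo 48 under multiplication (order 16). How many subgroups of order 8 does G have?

7

|G| = 16 and 8 | 16, so subgroups of order 8 are possible by Lagrange.
The subgroups of order 8 are: {1, 11, 13, 23, 25, 35, 37, 47}; {1, 11, 17, 19, 25, 35, 41, 43}; {1, 5, 7, 11, 25, 29, 31, 35}; {1, 5, 13, 17, 25, 29, 37, 41}; … (7 in all).
So G has 7 subgroups of order 8.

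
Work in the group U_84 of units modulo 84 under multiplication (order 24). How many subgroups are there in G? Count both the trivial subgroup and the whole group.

|G| = 24, so by Lagrange every subgroup order divides 24. Divisors: 1, 2, 3, 4, 6, 8, 12, 24.
Subgroups by order — order 1: 1; order 2: 7; order 3: 1; order 4: 7; order 6: 7; order 8: 1; order 12: 7; order 24: 1.
Total: 1 + 7 + 1 + 7 + 7 + 1 + 7 + 1 = 32.

32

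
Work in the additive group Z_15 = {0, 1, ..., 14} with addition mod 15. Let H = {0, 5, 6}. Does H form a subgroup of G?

No

5 ∈ H but its inverse 10 ∉ H, so H is not a subgroup.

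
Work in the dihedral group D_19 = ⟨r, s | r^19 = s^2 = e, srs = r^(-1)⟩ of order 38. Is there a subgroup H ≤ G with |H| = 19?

19 | 38. A subgroup of order 19 is {e, r, r^2, r^3, r^4, r^5, r^6, r^7, r^8, r^9, r^10, r^11, r^12, r^13, r^14, r^15, r^16, r^17, r^18}.

Yes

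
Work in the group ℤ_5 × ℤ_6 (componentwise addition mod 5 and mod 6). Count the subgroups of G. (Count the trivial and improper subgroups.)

8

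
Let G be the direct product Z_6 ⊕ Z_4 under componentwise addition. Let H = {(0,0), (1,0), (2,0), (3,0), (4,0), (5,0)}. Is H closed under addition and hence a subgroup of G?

|H| = 6 divides |G| = 24, consistent with Lagrange.
H contains the identity, every element's inverse is in H, and H is closed under +: it is a subgroup.
In fact H = ⟨(5,0)⟩.

Yes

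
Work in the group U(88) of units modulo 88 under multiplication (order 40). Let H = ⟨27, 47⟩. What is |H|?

|⟨27⟩| = 10 and |⟨47⟩| = 10, so |H| is a multiple of lcm(10, 10) = 10 and divides |G| = 40.
Closing under the operation: H = {1, 3, 5, 9, 15, 23, 25, 27, 31, 37, 45, 47, 49, 53, 59, 67, 69, 71, 75, 81}, so |H| = 20.

20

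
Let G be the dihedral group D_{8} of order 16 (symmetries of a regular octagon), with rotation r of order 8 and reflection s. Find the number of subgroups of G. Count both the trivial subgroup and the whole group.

19

|G| = 16, so by Lagrange every subgroup order divides 16. Divisors: 1, 2, 4, 8, 16.
Subgroups by order — order 1: 1; order 2: 9; order 4: 5; order 8: 3; order 16: 1.
Total: 1 + 9 + 5 + 3 + 1 = 19.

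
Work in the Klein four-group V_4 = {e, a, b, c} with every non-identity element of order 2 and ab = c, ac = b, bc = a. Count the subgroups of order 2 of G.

3

|G| = 4 and 2 | 4, so subgroups of order 2 are possible by Lagrange.
The subgroups of order 2 are: {e, a}; {e, b}; {e, c}.
So G has 3 subgroups of order 2.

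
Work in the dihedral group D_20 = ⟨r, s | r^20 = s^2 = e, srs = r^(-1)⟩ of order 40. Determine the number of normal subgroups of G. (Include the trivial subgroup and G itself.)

9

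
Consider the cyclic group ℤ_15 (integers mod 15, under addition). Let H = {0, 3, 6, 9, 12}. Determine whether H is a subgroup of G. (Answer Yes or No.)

|H| = 5 divides |G| = 15, consistent with Lagrange.
H contains the identity, every element's inverse is in H, and H is closed under +: it is a subgroup.
In fact H = ⟨3⟩.

Yes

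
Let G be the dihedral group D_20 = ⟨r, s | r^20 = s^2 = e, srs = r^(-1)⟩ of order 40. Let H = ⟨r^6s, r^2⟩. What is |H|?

20

|⟨r^6s⟩| = 2 and |⟨r^2⟩| = 10, so |H| is a multiple of lcm(2, 10) = 10 and divides |G| = 40.
Closing under the operation: H = {e, r^2, r^4, r^6, r^8, r^10, r^12, r^14, r^16, r^18, s, r^2s, r^4s, r^6s, r^8s, r^10s, r^12s, r^14s, r^16s, r^18s}, so |H| = 20.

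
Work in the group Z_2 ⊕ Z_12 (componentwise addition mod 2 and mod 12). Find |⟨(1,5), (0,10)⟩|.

|⟨(1,5)⟩| = 12 and |⟨(0,10)⟩| = 6, so |H| is a multiple of lcm(12, 6) = 12 and divides |G| = 24.
Closing under the operation: H = {(0,0), (0,2), (0,4), (0,6), (0,8), (0,10), (1,1), (1,3), (1,5), (1,7), (1,9), (1,11)}, so |H| = 12.

12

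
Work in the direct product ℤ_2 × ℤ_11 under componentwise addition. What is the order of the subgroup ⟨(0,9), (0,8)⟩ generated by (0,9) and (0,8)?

|⟨(0,9)⟩| = 11 and |⟨(0,8)⟩| = 11, so |H| is a multiple of lcm(11, 11) = 11 and divides |G| = 22.
Closing under the operation: H = {(0,0), (0,1), (0,2), (0,3), (0,4), (0,5), (0,6), (0,7), (0,8), (0,9), (0,10)}, so |H| = 11.

11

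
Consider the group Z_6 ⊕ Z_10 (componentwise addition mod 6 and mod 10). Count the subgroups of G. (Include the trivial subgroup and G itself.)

20

|G| = 60, so by Lagrange every subgroup order divides 60. Divisors: 1, 2, 3, 4, 5, 6, 10, 12, 15, 20, 30, 60.
Subgroups by order — order 1: 1; order 2: 3; order 3: 1; order 4: 1; order 5: 1; order 6: 3; order 10: 3; order 12: 1; order 15: 1; order 20: 1; order 30: 3; order 60: 1.
Total: 1 + 3 + 1 + 1 + 1 + 3 + 3 + 1 + 1 + 1 + 3 + 1 = 20.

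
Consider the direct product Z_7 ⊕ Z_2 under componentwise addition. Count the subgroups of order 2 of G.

1

|G| = 14 and 2 | 14, so subgroups of order 2 are possible by Lagrange.
The subgroups of order 2 are: {(0,0), (0,1)}.
So G has 1 subgroup of order 2.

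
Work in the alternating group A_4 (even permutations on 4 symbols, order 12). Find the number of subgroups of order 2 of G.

|G| = 12 and 2 | 12, so subgroups of order 2 are possible by Lagrange.
The subgroups of order 2 are: {e, (1 2)(3 4)}; {e, (1 3)(2 4)}; {e, (1 4)(2 3)}.
So G has 3 subgroups of order 2.

3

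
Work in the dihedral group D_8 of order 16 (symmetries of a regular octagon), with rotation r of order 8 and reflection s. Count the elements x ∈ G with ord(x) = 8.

4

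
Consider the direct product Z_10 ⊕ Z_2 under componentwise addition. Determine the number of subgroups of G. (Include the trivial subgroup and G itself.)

10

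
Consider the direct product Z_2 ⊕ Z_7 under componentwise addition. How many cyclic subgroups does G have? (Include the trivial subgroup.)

Group the elements of G by the cyclic subgroup they generate; each cyclic subgroup of order d accounts for φ(d) elements.
Cyclic subgroups by order — order 1: 1; order 2: 1; order 7: 1; order 14: 1.
Total: 4.

4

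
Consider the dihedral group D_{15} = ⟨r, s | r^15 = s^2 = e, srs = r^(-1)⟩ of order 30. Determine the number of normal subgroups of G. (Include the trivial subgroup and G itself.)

5

G has 28 subgroups. Checking conjugation-invariance by order — order 1: 1/1 normal; order 2: 0/15 normal; order 3: 1/1 normal; order 5: 1/1 normal; order 6: 0/5 normal; order 10: 0/3 normal; order 15: 1/1 normal; order 30: 1/1 normal.
Total normal subgroups: 5.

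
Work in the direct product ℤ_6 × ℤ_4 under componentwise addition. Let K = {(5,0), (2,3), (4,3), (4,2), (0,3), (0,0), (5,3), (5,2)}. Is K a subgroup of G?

No

(2,3) ∈ K but its inverse (4,1) ∉ K, so K is not a subgroup.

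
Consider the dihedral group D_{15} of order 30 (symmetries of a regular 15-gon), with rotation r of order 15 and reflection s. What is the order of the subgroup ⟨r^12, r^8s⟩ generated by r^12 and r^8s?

10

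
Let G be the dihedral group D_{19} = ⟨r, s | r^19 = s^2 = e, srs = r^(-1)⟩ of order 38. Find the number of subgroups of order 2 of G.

|G| = 38 and 2 | 38, so subgroups of order 2 are possible by Lagrange.
The subgroups of order 2 are: {e, r^10s}; {e, r^11s}; {e, r^12s}; {e, r^13s}; … (19 in all).
So G has 19 subgroups of order 2.

19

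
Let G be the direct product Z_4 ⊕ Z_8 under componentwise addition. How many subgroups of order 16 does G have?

|G| = 32 and 16 | 32, so subgroups of order 16 are possible by Lagrange.
The subgroups of order 16 are: {(0,0), (0,1), (0,2), (0,3), (0,4), (0,5), (0,6), (0,7), (2,0), (2,1), (2,2), (2,3), (2,4), (2,5), (2,6), (2,7)}; {(0,0), (0,2), (0,4), (0,6), (1,0), (1,2), (1,4), (1,6), (2,0), (2,2), (2,4), (2,6), (3,0), (3,2), (3,4), (3,6)}; {(0,0), (0,2), (0,4), (0,6), (1,1), (1,3), (1,5), (1,7), (2,0), (2,2), (2,4), (2,6), (3,1), (3,3), (3,5), (3,7)}.
So G has 3 subgroups of order 16.

3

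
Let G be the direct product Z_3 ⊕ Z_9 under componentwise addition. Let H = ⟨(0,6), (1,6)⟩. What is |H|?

|⟨(0,6)⟩| = 3 and |⟨(1,6)⟩| = 3, so |H| is a multiple of lcm(3, 3) = 3 and divides |G| = 27.
Closing under the operation: H = {(0,0), (0,3), (0,6), (1,0), (1,3), (1,6), (2,0), (2,3), (2,6)}, so |H| = 9.

9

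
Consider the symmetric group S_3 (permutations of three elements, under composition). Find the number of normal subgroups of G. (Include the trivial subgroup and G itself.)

G has 6 subgroups. Checking conjugation-invariance by order — order 1: 1/1 normal; order 2: 0/3 normal; order 3: 1/1 normal; order 6: 1/1 normal.
Total normal subgroups: 3.

3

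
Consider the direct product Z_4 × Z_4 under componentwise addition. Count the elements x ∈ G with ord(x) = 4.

An element (a,b) has order lcm(ord(a), ord(b)); count pairs with lcm equal to 4.
Enumerating gives 12 such elements.

12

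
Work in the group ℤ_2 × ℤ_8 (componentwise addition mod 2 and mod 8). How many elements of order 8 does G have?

8

An element (a,b) has order lcm(ord(a), ord(b)); count pairs with lcm equal to 8.
Enumerating gives 8 such elements.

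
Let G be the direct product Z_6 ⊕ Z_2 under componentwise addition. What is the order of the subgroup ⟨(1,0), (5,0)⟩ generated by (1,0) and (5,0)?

6

|⟨(1,0)⟩| = 6 and |⟨(5,0)⟩| = 6, so |H| is a multiple of lcm(6, 6) = 6 and divides |G| = 12.
Closing under the operation: H = {(0,0), (1,0), (2,0), (3,0), (4,0), (5,0)}, so |H| = 6.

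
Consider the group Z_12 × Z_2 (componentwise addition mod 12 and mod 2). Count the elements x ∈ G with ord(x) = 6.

6

An element (a,b) has order lcm(ord(a), ord(b)); count pairs with lcm equal to 6.
Enumerating gives 6 such elements.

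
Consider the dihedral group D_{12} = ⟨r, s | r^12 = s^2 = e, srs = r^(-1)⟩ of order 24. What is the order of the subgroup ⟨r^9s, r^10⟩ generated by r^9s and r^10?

12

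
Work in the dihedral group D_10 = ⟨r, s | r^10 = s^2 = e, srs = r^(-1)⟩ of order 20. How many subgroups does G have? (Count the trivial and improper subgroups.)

22

|G| = 20, so by Lagrange every subgroup order divides 20. Divisors: 1, 2, 4, 5, 10, 20.
Subgroups by order — order 1: 1; order 2: 11; order 4: 5; order 5: 1; order 10: 3; order 20: 1.
Total: 1 + 11 + 5 + 1 + 3 + 1 = 22.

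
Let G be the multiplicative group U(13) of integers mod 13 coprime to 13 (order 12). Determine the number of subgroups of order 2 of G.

|G| = 12 and 2 | 12, so subgroups of order 2 are possible by Lagrange.
The subgroups of order 2 are: {1, 12}.
So G has 1 subgroup of order 2.

1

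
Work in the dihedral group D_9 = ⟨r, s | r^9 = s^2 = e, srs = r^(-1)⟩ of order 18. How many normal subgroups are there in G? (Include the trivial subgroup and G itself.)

4

G has 16 subgroups. Checking conjugation-invariance by order — order 1: 1/1 normal; order 2: 0/9 normal; order 3: 1/1 normal; order 6: 0/3 normal; order 9: 1/1 normal; order 18: 1/1 normal.
Total normal subgroups: 4.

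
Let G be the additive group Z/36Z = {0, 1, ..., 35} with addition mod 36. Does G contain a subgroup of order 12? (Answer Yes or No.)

Yes

12 | 36. A subgroup of order 12 is {0, 3, 6, 9, 12, 15, 18, 21, 24, 27, 30, 33}.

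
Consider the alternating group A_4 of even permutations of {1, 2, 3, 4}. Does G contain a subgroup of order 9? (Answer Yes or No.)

9 does not divide |G| = 12, so by Lagrange no subgroup of order 9 exists.

No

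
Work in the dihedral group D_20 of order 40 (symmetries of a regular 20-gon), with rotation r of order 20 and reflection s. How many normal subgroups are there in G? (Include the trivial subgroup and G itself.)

G has 48 subgroups. Checking conjugation-invariance by order — order 1: 1/1 normal; order 2: 1/21 normal; order 4: 1/11 normal; order 5: 1/1 normal; order 8: 0/5 normal; order 10: 1/5 normal; order 20: 3/3 normal; order 40: 1/1 normal.
Total normal subgroups: 9.

9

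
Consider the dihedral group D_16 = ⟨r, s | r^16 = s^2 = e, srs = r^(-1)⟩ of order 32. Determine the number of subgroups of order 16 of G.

3

|G| = 32 and 16 | 32, so subgroups of order 16 are possible by Lagrange.
The subgroups of order 16 are: {e, r, r^2, r^3, r^4, r^5, r^6, r^7, r^8, r^9, r^10, r^11, r^12, r^13, r^14, r^15}; {e, r^2, r^4, r^6, r^8, r^10, r^12, r^14, s, r^2s, r^4s, r^6s, r^8s, r^10s, r^12s, r^14s}; {e, r^2, r^4, r^6, r^8, r^10, r^12, r^14, rs, r^3s, r^5s, r^7s, r^9s, r^11s, r^13s, r^15s}.
So G has 3 subgroups of order 16.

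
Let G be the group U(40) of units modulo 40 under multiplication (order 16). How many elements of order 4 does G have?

8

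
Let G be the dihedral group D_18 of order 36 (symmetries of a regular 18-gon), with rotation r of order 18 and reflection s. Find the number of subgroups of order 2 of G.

|G| = 36 and 2 | 36, so subgroups of order 2 are possible by Lagrange.
The subgroups of order 2 are: {e, r^10s}; {e, r^11s}; {e, r^12s}; {e, r^13s}; … (19 in all).
So G has 19 subgroups of order 2.

19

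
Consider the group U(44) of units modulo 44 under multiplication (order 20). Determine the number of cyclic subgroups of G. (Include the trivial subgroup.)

8

Group the elements of G by the cyclic subgroup they generate; each cyclic subgroup of order d accounts for φ(d) elements.
Cyclic subgroups by order — order 1: 1; order 2: 3; order 5: 1; order 10: 3.
Total: 8.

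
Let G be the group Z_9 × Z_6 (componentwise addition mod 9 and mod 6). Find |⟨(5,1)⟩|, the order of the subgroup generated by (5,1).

The order of (5,1) in Z_9 × Z_6 is lcm(ord(5) in Z_9, ord(1) in Z_6).
ord(5) = 9 and ord(1) = 6, so |⟨(5,1)⟩| = lcm(9, 6) = 18.

18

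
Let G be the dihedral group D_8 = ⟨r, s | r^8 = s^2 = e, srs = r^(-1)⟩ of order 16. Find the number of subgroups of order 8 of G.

3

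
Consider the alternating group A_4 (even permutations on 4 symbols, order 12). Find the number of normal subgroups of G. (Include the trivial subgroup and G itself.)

3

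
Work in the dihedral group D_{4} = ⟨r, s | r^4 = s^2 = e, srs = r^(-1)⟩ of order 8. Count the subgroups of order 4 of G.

|G| = 8 and 4 | 8, so subgroups of order 4 are possible by Lagrange.
The subgroups of order 4 are: {e, r, r^2, r^3}; {e, r^2, s, r^2s}; {e, r^2, rs, r^3s}.
So G has 3 subgroups of order 4.

3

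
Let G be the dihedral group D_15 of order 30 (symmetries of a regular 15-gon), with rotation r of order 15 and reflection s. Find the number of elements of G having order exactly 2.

15

Enumerating element orders in G gives 15 elements of order 2.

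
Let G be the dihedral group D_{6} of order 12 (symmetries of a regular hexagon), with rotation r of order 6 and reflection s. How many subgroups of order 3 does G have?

1

|G| = 12 and 3 | 12, so subgroups of order 3 are possible by Lagrange.
The subgroups of order 3 are: {e, r^2, r^4}.
So G has 1 subgroup of order 3.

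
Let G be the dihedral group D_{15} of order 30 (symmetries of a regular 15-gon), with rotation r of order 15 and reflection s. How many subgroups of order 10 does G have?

|G| = 30 and 10 | 30, so subgroups of order 10 are possible by Lagrange.
The subgroups of order 10 are: {e, r^3, r^6, r^9, r^12, rs, r^4s, r^7s, r^10s, r^13s}; {e, r^3, r^6, r^9, r^12, r^2s, r^5s, r^8s, r^11s, r^14s}; {e, r^3, r^6, r^9, r^12, s, r^3s, r^6s, r^9s, r^12s}.
So G has 3 subgroups of order 10.

3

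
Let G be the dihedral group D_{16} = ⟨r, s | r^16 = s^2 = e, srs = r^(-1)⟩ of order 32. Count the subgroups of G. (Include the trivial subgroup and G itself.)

36

|G| = 32, so by Lagrange every subgroup order divides 32. Divisors: 1, 2, 4, 8, 16, 32.
Subgroups by order — order 1: 1; order 2: 17; order 4: 9; order 8: 5; order 16: 3; order 32: 1.
Total: 1 + 17 + 9 + 5 + 3 + 1 = 36.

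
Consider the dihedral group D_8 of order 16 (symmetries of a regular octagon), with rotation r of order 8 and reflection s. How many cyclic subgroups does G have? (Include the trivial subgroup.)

12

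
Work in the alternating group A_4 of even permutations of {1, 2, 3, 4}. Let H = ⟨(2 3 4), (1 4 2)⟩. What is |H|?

|⟨(2 3 4)⟩| = 3 and |⟨(1 4 2)⟩| = 3, so |H| is a multiple of lcm(3, 3) = 3 and divides |G| = 12.
Closing {(2 3 4), (1 4 2)} under the group operation gives all of G, so |H| = 12.

12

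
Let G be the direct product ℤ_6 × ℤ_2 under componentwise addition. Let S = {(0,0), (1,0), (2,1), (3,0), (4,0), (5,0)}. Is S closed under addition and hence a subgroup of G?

No

(4,0) ∈ S but its inverse (2,0) ∉ S, so S is not a subgroup.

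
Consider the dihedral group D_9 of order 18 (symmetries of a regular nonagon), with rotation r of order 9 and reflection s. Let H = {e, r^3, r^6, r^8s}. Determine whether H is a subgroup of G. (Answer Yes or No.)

No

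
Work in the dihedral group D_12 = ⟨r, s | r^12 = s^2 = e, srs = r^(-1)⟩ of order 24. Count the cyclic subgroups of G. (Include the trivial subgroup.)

Group the elements of G by the cyclic subgroup they generate; each cyclic subgroup of order d accounts for φ(d) elements.
Cyclic subgroups by order — order 1: 1; order 2: 13; order 3: 1; order 4: 1; order 6: 1; order 12: 1.
Total: 18.

18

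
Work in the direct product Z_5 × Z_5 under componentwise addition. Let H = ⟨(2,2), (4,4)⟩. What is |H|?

|⟨(2,2)⟩| = 5 and |⟨(4,4)⟩| = 5, so |H| is a multiple of lcm(5, 5) = 5 and divides |G| = 25.
Closing under the operation: H = {(0,0), (1,1), (2,2), (3,3), (4,4)}, so |H| = 5.

5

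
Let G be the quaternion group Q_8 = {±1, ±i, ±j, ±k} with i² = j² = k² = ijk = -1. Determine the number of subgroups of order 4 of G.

3

|G| = 8 and 4 | 8, so subgroups of order 4 are possible by Lagrange.
The subgroups of order 4 are: {1, -1, i, -i}; {1, -1, j, -j}; {1, -1, k, -k}.
So G has 3 subgroups of order 4.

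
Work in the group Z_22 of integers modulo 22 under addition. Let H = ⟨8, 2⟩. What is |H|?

11

|⟨8⟩| = 11 and |⟨2⟩| = 11, so |H| is a multiple of lcm(11, 11) = 11 and divides |G| = 22.
Closing under the operation: H = {0, 2, 4, 6, 8, 10, 12, 14, 16, 18, 20}, so |H| = 11.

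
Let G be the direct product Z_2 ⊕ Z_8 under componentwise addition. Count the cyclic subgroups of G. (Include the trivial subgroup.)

8

Each element a generates a cyclic subgroup ⟨a⟩; distinct elements may generate the same one (a cyclic group of order d has φ(d) generators).
Cyclic subgroups by order — order 1: 1; order 2: 3; order 4: 2; order 8: 2.
Total: 8.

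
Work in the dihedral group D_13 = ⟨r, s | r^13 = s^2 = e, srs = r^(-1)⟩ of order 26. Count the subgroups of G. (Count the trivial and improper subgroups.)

16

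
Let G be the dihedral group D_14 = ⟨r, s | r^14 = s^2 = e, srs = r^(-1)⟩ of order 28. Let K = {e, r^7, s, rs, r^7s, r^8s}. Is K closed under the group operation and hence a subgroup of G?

|K| = 6 does not divide |G| = 28, so by Lagrange K is not a subgroup.

No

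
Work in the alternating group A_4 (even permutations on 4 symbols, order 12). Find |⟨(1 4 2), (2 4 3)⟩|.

|⟨(1 4 2)⟩| = 3 and |⟨(2 4 3)⟩| = 3, so |H| is a multiple of lcm(3, 3) = 3 and divides |G| = 12.
Closing {(1 4 2), (2 4 3)} under the group operation gives all of G, so |H| = 12.

12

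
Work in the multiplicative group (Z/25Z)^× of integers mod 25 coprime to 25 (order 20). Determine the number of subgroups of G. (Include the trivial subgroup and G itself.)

6

|G| = 20, so by Lagrange every subgroup order divides 20. Divisors: 1, 2, 4, 5, 10, 20.
Subgroups by order — order 1: 1; order 2: 1; order 4: 1; order 5: 1; order 10: 1; order 20: 1.
Total: 1 + 1 + 1 + 1 + 1 + 1 = 6.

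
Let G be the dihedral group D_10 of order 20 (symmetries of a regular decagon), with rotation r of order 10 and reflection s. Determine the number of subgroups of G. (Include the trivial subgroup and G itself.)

22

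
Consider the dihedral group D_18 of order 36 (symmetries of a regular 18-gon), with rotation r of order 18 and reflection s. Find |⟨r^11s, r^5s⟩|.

6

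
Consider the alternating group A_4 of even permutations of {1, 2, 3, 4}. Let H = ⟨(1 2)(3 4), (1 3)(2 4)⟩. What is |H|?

4

|⟨(1 2)(3 4)⟩| = 2 and |⟨(1 3)(2 4)⟩| = 2, so |H| is a multiple of lcm(2, 2) = 2 and divides |G| = 12.
Closing under the operation: H = {e, (1 2)(3 4), (1 3)(2 4), (1 4)(2 3)}, so |H| = 4.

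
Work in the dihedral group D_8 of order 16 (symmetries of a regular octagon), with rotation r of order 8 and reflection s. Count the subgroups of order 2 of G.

9

|G| = 16 and 2 | 16, so subgroups of order 2 are possible by Lagrange.
The subgroups of order 2 are: {e, r^2s}; {e, r^3s}; {e, r^4}; {e, r^4s}; … (9 in all).
So G has 9 subgroups of order 2.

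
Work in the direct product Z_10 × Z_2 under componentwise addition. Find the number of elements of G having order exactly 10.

12

An element (a,b) has order lcm(ord(a), ord(b)); count pairs with lcm equal to 10.
Enumerating gives 12 such elements.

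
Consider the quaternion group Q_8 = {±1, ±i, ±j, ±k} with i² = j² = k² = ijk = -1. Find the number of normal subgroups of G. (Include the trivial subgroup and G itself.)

6

G has 6 subgroups. Checking conjugation-invariance by order — order 1: 1/1 normal; order 2: 1/1 normal; order 4: 3/3 normal; order 8: 1/1 normal.
Total normal subgroups: 6.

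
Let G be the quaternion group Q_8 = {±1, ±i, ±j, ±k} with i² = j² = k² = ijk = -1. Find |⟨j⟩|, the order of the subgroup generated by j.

4

Computing powers of j: the smallest k with (j)^k = e is k = 4.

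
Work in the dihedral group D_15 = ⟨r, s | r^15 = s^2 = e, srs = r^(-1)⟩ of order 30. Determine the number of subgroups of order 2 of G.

|G| = 30 and 2 | 30, so subgroups of order 2 are possible by Lagrange.
The subgroups of order 2 are: {e, r^10s}; {e, r^11s}; {e, r^12s}; {e, r^13s}; … (15 in all).
So G has 15 subgroups of order 2.

15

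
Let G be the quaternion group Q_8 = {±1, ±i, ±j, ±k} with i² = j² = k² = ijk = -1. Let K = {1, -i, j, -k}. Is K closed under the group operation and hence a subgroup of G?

No

j ∈ K but its inverse -j ∉ K, so K is not a subgroup.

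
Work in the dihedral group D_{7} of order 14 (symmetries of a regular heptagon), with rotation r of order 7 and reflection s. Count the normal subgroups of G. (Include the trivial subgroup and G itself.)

3

G has 10 subgroups. Checking conjugation-invariance by order — order 1: 1/1 normal; order 2: 0/7 normal; order 7: 1/1 normal; order 14: 1/1 normal.
Total normal subgroups: 3.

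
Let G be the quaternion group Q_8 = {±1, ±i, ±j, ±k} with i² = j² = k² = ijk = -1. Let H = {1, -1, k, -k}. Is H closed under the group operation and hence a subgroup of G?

|H| = 4 divides |G| = 8, consistent with Lagrange.
H contains the identity, every element's inverse is in H, and H is closed under ·: it is a subgroup.
In fact H = ⟨-k⟩.

Yes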